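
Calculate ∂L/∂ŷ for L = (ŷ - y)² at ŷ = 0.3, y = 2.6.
∂L/∂ŷ = -4.6

∂L/∂ŷ = 2(ŷ - y) = 2(0.3 - 2.6) = 2(-2.3) = -4.6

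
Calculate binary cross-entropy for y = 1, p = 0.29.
L = 1.238

L = -1·log(0.29) - 0·log(0.71) = -log(0.29) = 1.238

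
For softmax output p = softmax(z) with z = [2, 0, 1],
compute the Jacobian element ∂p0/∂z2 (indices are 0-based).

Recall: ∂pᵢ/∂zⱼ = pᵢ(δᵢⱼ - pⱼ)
∂p0/∂z2 = -0.1628

p = softmax(z) = [0.6652, 0.09003, 0.2447]
p0 = 0.6652, p2 = 0.2447

∂p0/∂z2 = -p0 × p2 = -0.6652 × 0.2447 = -0.1628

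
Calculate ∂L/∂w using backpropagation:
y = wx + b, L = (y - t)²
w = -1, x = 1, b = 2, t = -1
∂L/∂w = 4

y = wx + b = (-1)(1) + 2 = 1
∂L/∂y = 2(y - t) = 2(1 - -1) = 4
∂y/∂w = x = 1
∂L/∂w = ∂L/∂y · ∂y/∂w = 4 × 1 = 4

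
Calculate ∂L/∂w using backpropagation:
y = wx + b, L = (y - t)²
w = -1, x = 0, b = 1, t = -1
∂L/∂w = 0

y = wx + b = (-1)(0) + 1 = 1
∂L/∂y = 2(y - t) = 2(1 - -1) = 4
∂y/∂w = x = 0
∂L/∂w = ∂L/∂y · ∂y/∂w = 4 × 0 = 0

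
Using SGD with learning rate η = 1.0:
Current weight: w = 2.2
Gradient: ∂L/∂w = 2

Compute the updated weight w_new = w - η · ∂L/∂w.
w_new = 0.2

w_new = w - η·∂L/∂w = 2.2 - 1.0×(2) = 2.2 - (2) = 0.2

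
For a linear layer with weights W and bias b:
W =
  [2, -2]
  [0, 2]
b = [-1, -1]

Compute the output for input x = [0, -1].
y = [1, -3]

Wx = [2×0 + -2×-1, 0×0 + 2×-1]
   = [2, -2]
y = Wx + b = [2 + -1, -2 + -1] = [1, -3]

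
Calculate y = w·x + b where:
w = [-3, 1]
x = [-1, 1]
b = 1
y = 5

y = (-3)(-1) + (1)(1) + 1 = 5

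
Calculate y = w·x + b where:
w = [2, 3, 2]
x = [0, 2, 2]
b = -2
y = 8

y = (2)(0) + (3)(2) + (2)(2) + -2 = 8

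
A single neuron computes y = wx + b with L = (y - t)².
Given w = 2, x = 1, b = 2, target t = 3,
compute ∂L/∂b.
∂L/∂b = 2

y = wx + b = (2)(1) + 2 = 4
∂L/∂y = 2(y - t) = 2(4 - 3) = 2
∂y/∂b = 1
∂L/∂b = ∂L/∂y · ∂y/∂b = 2 × 1 = 2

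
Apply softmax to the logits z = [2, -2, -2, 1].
p = [0.712, 0.013, 0.013, 0.2619]

exp(z) = [7.389, 0.1353, 0.1353, 2.718]
Sum = 10.38
p = [0.712, 0.013, 0.013, 0.2619]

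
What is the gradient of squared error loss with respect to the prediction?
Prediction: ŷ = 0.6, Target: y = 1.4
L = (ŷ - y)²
∂L/∂ŷ = -1.6

∂L/∂ŷ = 2(ŷ - y) = 2(0.6 - 1.4) = 2(-0.8) = -1.6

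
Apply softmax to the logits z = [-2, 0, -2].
p = [0.1065, 0.787, 0.1065]

exp(z) = [0.1353, 1, 0.1353]
Sum = 1.271
p = [0.1065, 0.787, 0.1065]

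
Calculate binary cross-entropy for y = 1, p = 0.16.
L = 1.833

L = -1·log(0.16) - 0·log(0.84) = -log(0.16) = 1.833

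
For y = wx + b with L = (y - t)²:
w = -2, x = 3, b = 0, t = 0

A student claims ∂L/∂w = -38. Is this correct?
Incorrect

y = (-2)(3) + 0 = -6
∂L/∂y = 2(y - t) = 2(-6 - 0) = -12
∂y/∂w = x = 3
∂L/∂w = -12 × 3 = -36

Claimed value: -38
Incorrect: The correct gradient is -36.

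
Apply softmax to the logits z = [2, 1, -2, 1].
p = [0.5701, 0.2097, 0.0104, 0.2097]

exp(z) = [7.389, 2.718, 0.1353, 2.718]
Sum = 12.96
p = [0.5701, 0.2097, 0.0104, 0.2097]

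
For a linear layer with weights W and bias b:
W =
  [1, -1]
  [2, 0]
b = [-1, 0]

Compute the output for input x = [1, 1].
y = [-1, 2]

Wx = [1×1 + -1×1, 2×1 + 0×1]
   = [0, 2]
y = Wx + b = [0 + -1, 2 + 0] = [-1, 2]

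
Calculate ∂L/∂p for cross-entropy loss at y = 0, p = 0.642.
∂L/∂p = 2.793

∂L/∂p = -y/p + (1-y)/(1-p) = 0 + 1/0.358 = 2.793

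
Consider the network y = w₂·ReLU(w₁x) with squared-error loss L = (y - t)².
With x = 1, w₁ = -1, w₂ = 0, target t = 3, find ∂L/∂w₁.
∂L/∂w₁ = 0

Forward pass:
z = w₁x = -1×1 = -1
h = ReLU(-1) = 0
y = w₂h = 0×0 = 0

Backward pass:
∂L/∂y = 2(y - t) = 2(0 - 3) = -6
∂y/∂h = w₂ = 0
∂h/∂z = 0 (ReLU derivative)
∂z/∂w₁ = x = 1

∂L/∂w₁ = -6 × 0 × 0 × 1 = 0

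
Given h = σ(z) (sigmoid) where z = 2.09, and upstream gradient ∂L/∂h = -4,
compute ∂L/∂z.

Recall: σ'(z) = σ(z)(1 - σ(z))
∂L/∂z = -0.3918

σ(2.09) = 0.8899
σ'(2.09) = σ(2.09)(1 - σ(2.09)) = 0.8899 × 0.1101 = 0.09796
∂L/∂z = ∂L/∂h · σ'(z) = -4 × 0.09796 = -0.3918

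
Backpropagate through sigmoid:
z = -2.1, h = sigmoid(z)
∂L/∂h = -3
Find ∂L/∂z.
∂L/∂z = -0.2916

σ(-2.1) = 0.1091
σ'(-2.1) = σ(-2.1)(1 - σ(-2.1)) = 0.1091 × 0.8909 = 0.09719
∂L/∂z = ∂L/∂h · σ'(z) = -3 × 0.09719 = -0.2916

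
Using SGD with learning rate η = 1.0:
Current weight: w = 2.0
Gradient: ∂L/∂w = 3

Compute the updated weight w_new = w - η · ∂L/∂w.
w_new = -1

w_new = w - η·∂L/∂w = 2.0 - 1.0×(3) = 2.0 - (3) = -1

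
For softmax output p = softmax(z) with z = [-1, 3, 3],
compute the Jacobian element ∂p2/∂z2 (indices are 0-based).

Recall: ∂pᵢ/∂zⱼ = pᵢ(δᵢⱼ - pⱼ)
∂p2/∂z2 = 0.25

p = softmax(z) = [0.009075, 0.4955, 0.4955]
p2 = 0.4955

∂p2/∂z2 = p2(1 - p2) = 0.4955 × (1 - 0.4955) = 0.25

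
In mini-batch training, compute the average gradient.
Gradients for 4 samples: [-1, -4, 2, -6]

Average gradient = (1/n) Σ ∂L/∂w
Average gradient = -2.25

Average = (1/4)(-1 + -4 + 2 + -6) = -9/4 = -2.25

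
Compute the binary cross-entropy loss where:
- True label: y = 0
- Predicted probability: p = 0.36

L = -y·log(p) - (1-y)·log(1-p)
L = 0.4463

L = -0·log(0.36) - 1·log(0.64) = -log(0.64) = 0.4463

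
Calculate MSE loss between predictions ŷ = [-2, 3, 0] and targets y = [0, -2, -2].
MSE = 11

MSE = (1/3)((-2-0)² + (3--2)² + (0--2)²) = (1/3)(4 + 25 + 4) = 11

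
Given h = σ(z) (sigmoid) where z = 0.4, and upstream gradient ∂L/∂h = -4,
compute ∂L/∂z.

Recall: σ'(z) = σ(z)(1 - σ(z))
∂L/∂z = -0.961

σ(0.4) = 0.5987
σ'(0.4) = σ(0.4)(1 - σ(0.4)) = 0.5987 × 0.4013 = 0.2403
∂L/∂z = ∂L/∂h · σ'(z) = -4 × 0.2403 = -0.961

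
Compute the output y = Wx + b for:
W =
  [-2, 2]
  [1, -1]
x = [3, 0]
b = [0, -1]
y = [-6, 2]

Wx = [-2×3 + 2×0, 1×3 + -1×0]
   = [-6, 3]
y = Wx + b = [-6 + 0, 3 + -1] = [-6, 2]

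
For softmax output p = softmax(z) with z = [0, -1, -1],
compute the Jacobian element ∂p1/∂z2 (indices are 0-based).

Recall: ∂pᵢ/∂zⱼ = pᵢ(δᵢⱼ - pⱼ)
∂p1/∂z2 = -0.04492

p = softmax(z) = [0.5761, 0.2119, 0.2119]
p1 = 0.2119, p2 = 0.2119

∂p1/∂z2 = -p1 × p2 = -0.2119 × 0.2119 = -0.04492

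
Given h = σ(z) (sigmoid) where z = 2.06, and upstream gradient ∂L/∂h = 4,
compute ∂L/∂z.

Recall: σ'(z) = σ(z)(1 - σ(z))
∂L/∂z = 0.4011

σ(2.06) = 0.887
σ'(2.06) = σ(2.06)(1 - σ(2.06)) = 0.887 × 0.113 = 0.1003
∂L/∂z = ∂L/∂h · σ'(z) = 4 × 0.1003 = 0.4011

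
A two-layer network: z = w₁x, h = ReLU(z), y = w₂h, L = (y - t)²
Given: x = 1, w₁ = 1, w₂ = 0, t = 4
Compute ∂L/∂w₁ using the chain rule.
∂L/∂w₁ = 0

Forward pass:
z = w₁x = 1×1 = 1
h = ReLU(1) = 1
y = w₂h = 0×1 = 0

Backward pass:
∂L/∂y = 2(y - t) = 2(0 - 4) = -8
∂y/∂h = w₂ = 0
∂h/∂z = 1 (ReLU derivative)
∂z/∂w₁ = x = 1

∂L/∂w₁ = -8 × 0 × 1 × 1 = 0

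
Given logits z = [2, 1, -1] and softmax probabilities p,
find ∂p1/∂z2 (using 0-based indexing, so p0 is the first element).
∂p1/∂z2 = -0.009113

p = softmax(z) = [0.7054, 0.2595, 0.03512]
p1 = 0.2595, p2 = 0.03512

∂p1/∂z2 = -p1 × p2 = -0.2595 × 0.03512 = -0.009113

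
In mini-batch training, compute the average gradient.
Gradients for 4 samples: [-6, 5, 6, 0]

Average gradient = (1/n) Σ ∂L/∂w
Average gradient = 1.25

Average = (1/4)(-6 + 5 + 6 + 0) = 5/4 = 1.25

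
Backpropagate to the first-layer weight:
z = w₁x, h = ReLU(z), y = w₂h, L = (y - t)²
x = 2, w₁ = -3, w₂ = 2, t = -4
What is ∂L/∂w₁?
∂L/∂w₁ = 0

Forward pass:
z = w₁x = -3×2 = -6
h = ReLU(-6) = 0
y = w₂h = 2×0 = 0

Backward pass:
∂L/∂y = 2(y - t) = 2(0 - -4) = 8
∂y/∂h = w₂ = 2
∂h/∂z = 0 (ReLU derivative)
∂z/∂w₁ = x = 2

∂L/∂w₁ = 8 × 2 × 0 × 2 = 0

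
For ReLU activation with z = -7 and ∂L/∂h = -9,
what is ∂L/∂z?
∂L/∂z = 0

h = ReLU(-7) = 0
Since z < 0: ∂h/∂z = 0
∂L/∂z = ∂L/∂h · ∂h/∂z = -9 × 0 = 0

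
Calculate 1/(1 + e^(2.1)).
0.1091

sigmoid(-2.1) = 1/(1 + e^(2.1)) = 1/(1 + 8.166) = 0.1091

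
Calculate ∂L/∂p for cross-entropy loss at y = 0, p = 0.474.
∂L/∂p = 1.901

∂L/∂p = -y/p + (1-y)/(1-p) = 0 + 1/0.526 = 1.901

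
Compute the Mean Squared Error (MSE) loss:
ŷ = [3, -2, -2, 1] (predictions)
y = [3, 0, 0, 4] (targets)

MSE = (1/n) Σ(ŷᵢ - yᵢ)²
MSE = 4.25

MSE = (1/4)((3-3)² + (-2-0)² + (-2-0)² + (1-4)²) = (1/4)(0 + 4 + 4 + 9) = 4.25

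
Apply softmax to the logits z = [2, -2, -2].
p = [0.9647, 0.0177, 0.0177]

exp(z) = [7.389, 0.1353, 0.1353]
Sum = 7.66
p = [0.9647, 0.0177, 0.0177]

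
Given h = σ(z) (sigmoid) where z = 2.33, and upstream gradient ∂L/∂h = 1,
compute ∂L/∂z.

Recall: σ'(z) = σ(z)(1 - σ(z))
∂L/∂z = 0.08081

σ(2.33) = 0.9113
σ'(2.33) = σ(2.33)(1 - σ(2.33)) = 0.9113 × 0.08867 = 0.08081
∂L/∂z = ∂L/∂h · σ'(z) = 1 × 0.08081 = 0.08081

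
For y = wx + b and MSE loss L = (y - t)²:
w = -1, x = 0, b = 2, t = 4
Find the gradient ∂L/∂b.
∂L/∂b = -4

y = wx + b = (-1)(0) + 2 = 2
∂L/∂y = 2(y - t) = 2(2 - 4) = -4
∂y/∂b = 1
∂L/∂b = ∂L/∂y · ∂y/∂b = -4 × 1 = -4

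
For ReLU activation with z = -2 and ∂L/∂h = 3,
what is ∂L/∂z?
∂L/∂z = 0

h = ReLU(-2) = 0
Since z < 0: ∂h/∂z = 0
∂L/∂z = ∂L/∂h · ∂h/∂z = 3 × 0 = 0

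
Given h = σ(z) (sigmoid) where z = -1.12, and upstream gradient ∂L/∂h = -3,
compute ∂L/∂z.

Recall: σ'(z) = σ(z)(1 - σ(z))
∂L/∂z = -0.5565

σ(-1.12) = 0.246
σ'(-1.12) = σ(-1.12)(1 - σ(-1.12)) = 0.246 × 0.754 = 0.1855
∂L/∂z = ∂L/∂h · σ'(z) = -3 × 0.1855 = -0.5565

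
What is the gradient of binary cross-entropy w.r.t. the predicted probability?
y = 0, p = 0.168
∂L/∂p = 1.202

∂L/∂p = -y/p + (1-y)/(1-p) = 0 + 1/0.832 = 1.202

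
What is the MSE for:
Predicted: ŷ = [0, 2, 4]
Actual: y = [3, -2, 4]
MSE = 8.333

MSE = (1/3)((0-3)² + (2--2)² + (4-4)²) = (1/3)(9 + 16 + 0) = 8.333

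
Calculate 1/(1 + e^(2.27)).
0.09364

sigmoid(-2.27) = 1/(1 + e^(2.27)) = 1/(1 + 9.679) = 0.09364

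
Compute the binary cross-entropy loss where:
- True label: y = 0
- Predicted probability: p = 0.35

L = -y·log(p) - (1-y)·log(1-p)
L = 0.4308

L = -0·log(0.35) - 1·log(0.65) = -log(0.65) = 0.4308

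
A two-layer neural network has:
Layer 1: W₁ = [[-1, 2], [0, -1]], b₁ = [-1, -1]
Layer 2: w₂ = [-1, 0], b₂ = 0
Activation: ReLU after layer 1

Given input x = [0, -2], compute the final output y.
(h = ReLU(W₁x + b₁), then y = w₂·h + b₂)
y = 0

Layer 1 pre-activation: z₁ = [-5, 1]
After ReLU: h = [0, 1]
Layer 2 output: y = -1×0 + 0×1 + 0 = 0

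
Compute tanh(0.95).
0.7398

tanh(0.95) = (e^(0.95) - e^(-0.95))/(e^(0.95) + e^(-0.95)) = 0.7398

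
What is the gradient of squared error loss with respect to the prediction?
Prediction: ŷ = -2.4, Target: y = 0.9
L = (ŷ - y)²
∂L/∂ŷ = -6.6

∂L/∂ŷ = 2(ŷ - y) = 2(-2.4 - 0.9) = 2(-3.3) = -6.6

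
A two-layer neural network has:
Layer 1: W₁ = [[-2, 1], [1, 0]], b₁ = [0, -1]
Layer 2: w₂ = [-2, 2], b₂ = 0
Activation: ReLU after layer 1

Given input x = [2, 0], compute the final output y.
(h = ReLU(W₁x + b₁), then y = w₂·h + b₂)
y = 2

Layer 1 pre-activation: z₁ = [-4, 1]
After ReLU: h = [0, 1]
Layer 2 output: y = -2×0 + 2×1 + 0 = 2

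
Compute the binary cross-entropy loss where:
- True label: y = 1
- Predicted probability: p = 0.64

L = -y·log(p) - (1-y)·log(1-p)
L = 0.4463

L = -1·log(0.64) - 0·log(0.36) = -log(0.64) = 0.4463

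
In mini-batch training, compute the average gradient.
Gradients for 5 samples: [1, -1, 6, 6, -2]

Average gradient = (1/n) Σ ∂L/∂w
Average gradient = 2

Average = (1/5)(1 + -1 + 6 + 6 + -2) = 10/5 = 2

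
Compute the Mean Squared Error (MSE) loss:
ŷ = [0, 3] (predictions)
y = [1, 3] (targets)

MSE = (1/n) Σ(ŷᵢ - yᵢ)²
MSE = 0.5

MSE = (1/2)((0-1)² + (3-3)²) = (1/2)(1 + 0) = 0.5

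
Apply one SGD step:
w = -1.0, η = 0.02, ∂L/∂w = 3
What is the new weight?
w_new = -1.06

w_new = w - η·∂L/∂w = -1.0 - 0.02×(3) = -1.0 - (0.06) = -1.06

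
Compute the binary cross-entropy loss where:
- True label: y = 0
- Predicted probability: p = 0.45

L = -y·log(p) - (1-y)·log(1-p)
L = 0.5978

L = -0·log(0.45) - 1·log(0.55) = -log(0.55) = 0.5978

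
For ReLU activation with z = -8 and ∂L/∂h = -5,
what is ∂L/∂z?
∂L/∂z = 0

h = ReLU(-8) = 0
Since z < 0: ∂h/∂z = 0
∂L/∂z = ∂L/∂h · ∂h/∂z = -5 × 0 = 0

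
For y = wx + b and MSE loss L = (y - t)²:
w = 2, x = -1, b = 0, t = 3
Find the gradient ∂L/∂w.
∂L/∂w = 10

y = wx + b = (2)(-1) + 0 = -2
∂L/∂y = 2(y - t) = 2(-2 - 3) = -10
∂y/∂w = x = -1
∂L/∂w = ∂L/∂y · ∂y/∂w = -10 × -1 = 10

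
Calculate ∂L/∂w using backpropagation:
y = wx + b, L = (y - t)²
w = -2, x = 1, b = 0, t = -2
∂L/∂w = 0

y = wx + b = (-2)(1) + 0 = -2
∂L/∂y = 2(y - t) = 2(-2 - -2) = 0
∂y/∂w = x = 1
∂L/∂w = ∂L/∂y · ∂y/∂w = 0 × 1 = 0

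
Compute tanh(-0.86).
-0.6963

tanh(-0.86) = (e^(-0.86) - e^(0.86))/(e^(-0.86) + e^(0.86)) = -0.6963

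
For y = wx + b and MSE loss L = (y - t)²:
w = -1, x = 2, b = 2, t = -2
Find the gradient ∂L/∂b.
∂L/∂b = 4

y = wx + b = (-1)(2) + 2 = 0
∂L/∂y = 2(y - t) = 2(0 - -2) = 4
∂y/∂b = 1
∂L/∂b = ∂L/∂y · ∂y/∂b = 4 × 1 = 4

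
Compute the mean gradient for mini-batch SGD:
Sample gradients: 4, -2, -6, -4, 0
Average gradient = -1.6

Average = (1/5)(4 + -2 + -6 + -4 + 0) = -8/5 = -1.6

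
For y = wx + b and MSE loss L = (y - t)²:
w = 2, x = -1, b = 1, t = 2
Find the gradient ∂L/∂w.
∂L/∂w = 6

y = wx + b = (2)(-1) + 1 = -1
∂L/∂y = 2(y - t) = 2(-1 - 2) = -6
∂y/∂w = x = -1
∂L/∂w = ∂L/∂y · ∂y/∂w = -6 × -1 = 6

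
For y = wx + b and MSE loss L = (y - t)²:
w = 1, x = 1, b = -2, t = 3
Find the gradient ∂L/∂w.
∂L/∂w = -8

y = wx + b = (1)(1) + -2 = -1
∂L/∂y = 2(y - t) = 2(-1 - 3) = -8
∂y/∂w = x = 1
∂L/∂w = ∂L/∂y · ∂y/∂w = -8 × 1 = -8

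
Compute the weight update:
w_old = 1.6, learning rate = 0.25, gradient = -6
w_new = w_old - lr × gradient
w_new = 3.1

w_new = w - η·∂L/∂w = 1.6 - 0.25×(-6) = 1.6 - (-1.5) = 3.1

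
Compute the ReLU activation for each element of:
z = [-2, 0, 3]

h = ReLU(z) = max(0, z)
h = [0, 0, 3]

ReLU applied element-wise: max(0,-2)=0, max(0,0)=0, max(0,3)=3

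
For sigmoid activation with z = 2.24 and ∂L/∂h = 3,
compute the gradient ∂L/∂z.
∂L/∂z = 0.2609

σ(2.24) = 0.9038
σ'(2.24) = σ(2.24)(1 - σ(2.24)) = 0.9038 × 0.09622 = 0.08696
∂L/∂z = ∂L/∂h · σ'(z) = 3 × 0.08696 = 0.2609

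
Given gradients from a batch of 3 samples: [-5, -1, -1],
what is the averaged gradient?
Average gradient = -2.333

Average = (1/3)(-5 + -1 + -1) = -7/3 = -2.333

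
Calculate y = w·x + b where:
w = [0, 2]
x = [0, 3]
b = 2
y = 8

y = (0)(0) + (2)(3) + 2 = 8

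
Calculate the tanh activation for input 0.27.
0.2636

tanh(0.27) = (e^(0.27) - e^(-0.27))/(e^(0.27) + e^(-0.27)) = 0.2636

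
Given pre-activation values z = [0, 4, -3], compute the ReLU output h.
h = [0, 4, 0]

ReLU applied element-wise: max(0,0)=0, max(0,4)=4, max(0,-3)=0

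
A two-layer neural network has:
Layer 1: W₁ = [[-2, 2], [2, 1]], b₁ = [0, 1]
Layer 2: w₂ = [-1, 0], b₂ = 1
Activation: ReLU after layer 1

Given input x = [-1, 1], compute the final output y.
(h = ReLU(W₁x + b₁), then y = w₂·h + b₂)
y = -3

Layer 1 pre-activation: z₁ = [4, 0]
After ReLU: h = [4, 0]
Layer 2 output: y = -1×4 + 0×0 + 1 = -3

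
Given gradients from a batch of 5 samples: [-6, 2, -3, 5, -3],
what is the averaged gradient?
Average gradient = -1

Average = (1/5)(-6 + 2 + -3 + 5 + -3) = -5/5 = -1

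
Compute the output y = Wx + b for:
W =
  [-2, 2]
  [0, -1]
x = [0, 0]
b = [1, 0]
y = [1, 0]

Wx = [-2×0 + 2×0, 0×0 + -1×0]
   = [0, 0]
y = Wx + b = [0 + 1, 0 + 0] = [1, 0]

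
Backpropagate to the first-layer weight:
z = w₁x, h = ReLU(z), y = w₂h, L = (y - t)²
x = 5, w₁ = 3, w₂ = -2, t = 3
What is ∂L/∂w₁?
∂L/∂w₁ = 660

Forward pass:
z = w₁x = 3×5 = 15
h = ReLU(15) = 15
y = w₂h = -2×15 = -30

Backward pass:
∂L/∂y = 2(y - t) = 2(-30 - 3) = -66
∂y/∂h = w₂ = -2
∂h/∂z = 1 (ReLU derivative)
∂z/∂w₁ = x = 5

∂L/∂w₁ = -66 × -2 × 1 × 5 = 660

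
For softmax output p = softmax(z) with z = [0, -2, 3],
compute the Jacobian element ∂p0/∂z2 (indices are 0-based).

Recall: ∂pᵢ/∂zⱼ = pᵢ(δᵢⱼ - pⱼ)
∂p0/∂z2 = -0.0446

p = softmax(z) = [0.04712, 0.006377, 0.9465]
p0 = 0.04712, p2 = 0.9465

∂p0/∂z2 = -p0 × p2 = -0.04712 × 0.9465 = -0.0446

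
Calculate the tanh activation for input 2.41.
0.984

tanh(2.41) = (e^(2.41) - e^(-2.41))/(e^(2.41) + e^(-2.41)) = 0.984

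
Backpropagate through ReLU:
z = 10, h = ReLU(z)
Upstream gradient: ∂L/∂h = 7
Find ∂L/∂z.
∂L/∂z = 7

h = ReLU(10) = 10
Since z > 0: ∂h/∂z = 1
∂L/∂z = ∂L/∂h · ∂h/∂z = 7 × 1 = 7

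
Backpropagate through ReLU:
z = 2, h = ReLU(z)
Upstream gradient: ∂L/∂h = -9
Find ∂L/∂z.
∂L/∂z = -9

h = ReLU(2) = 2
Since z > 0: ∂h/∂z = 1
∂L/∂z = ∂L/∂h · ∂h/∂z = -9 × 1 = -9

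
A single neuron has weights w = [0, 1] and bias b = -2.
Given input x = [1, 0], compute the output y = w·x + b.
y = -2

y = (0)(1) + (1)(0) + -2 = -2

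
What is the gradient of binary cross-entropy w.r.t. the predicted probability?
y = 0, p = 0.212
∂L/∂p = 1.269

∂L/∂p = -y/p + (1-y)/(1-p) = 0 + 1/0.788 = 1.269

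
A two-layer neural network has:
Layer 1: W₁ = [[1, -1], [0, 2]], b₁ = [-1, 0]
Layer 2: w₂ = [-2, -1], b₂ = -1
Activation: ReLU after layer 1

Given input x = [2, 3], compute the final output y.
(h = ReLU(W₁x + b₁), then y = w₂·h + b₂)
y = -7

Layer 1 pre-activation: z₁ = [-2, 6]
After ReLU: h = [0, 6]
Layer 2 output: y = -2×0 + -1×6 + -1 = -7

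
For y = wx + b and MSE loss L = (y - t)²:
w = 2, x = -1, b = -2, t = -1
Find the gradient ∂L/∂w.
∂L/∂w = 6

y = wx + b = (2)(-1) + -2 = -4
∂L/∂y = 2(y - t) = 2(-4 - -1) = -6
∂y/∂w = x = -1
∂L/∂w = ∂L/∂y · ∂y/∂w = -6 × -1 = 6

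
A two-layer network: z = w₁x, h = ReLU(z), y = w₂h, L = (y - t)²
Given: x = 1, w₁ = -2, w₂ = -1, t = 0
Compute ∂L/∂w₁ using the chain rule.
∂L/∂w₁ = 0

Forward pass:
z = w₁x = -2×1 = -2
h = ReLU(-2) = 0
y = w₂h = -1×0 = 0

Backward pass:
∂L/∂y = 2(y - t) = 2(0 - 0) = 0
∂y/∂h = w₂ = -1
∂h/∂z = 0 (ReLU derivative)
∂z/∂w₁ = x = 1

∂L/∂w₁ = 0 × -1 × 0 × 1 = 0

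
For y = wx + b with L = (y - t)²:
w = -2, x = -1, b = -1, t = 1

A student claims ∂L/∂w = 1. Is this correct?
Incorrect

y = (-2)(-1) + -1 = 1
∂L/∂y = 2(y - t) = 2(1 - 1) = 0
∂y/∂w = x = -1
∂L/∂w = 0 × -1 = 0

Claimed value: 1
Incorrect: The correct gradient is 0.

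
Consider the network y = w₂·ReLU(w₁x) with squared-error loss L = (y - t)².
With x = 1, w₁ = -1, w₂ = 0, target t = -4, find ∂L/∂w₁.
∂L/∂w₁ = 0

Forward pass:
z = w₁x = -1×1 = -1
h = ReLU(-1) = 0
y = w₂h = 0×0 = 0

Backward pass:
∂L/∂y = 2(y - t) = 2(0 - -4) = 8
∂y/∂h = w₂ = 0
∂h/∂z = 0 (ReLU derivative)
∂z/∂w₁ = x = 1

∂L/∂w₁ = 8 × 0 × 0 × 1 = 0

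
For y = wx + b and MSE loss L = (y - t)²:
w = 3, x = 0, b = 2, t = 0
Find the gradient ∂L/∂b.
∂L/∂b = 4

y = wx + b = (3)(0) + 2 = 2
∂L/∂y = 2(y - t) = 2(2 - 0) = 4
∂y/∂b = 1
∂L/∂b = ∂L/∂y · ∂y/∂b = 4 × 1 = 4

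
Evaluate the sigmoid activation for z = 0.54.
0.6318

sigmoid(0.54) = 1/(1 + e^(-0.54)) = 1/(1 + 0.5827) = 0.6318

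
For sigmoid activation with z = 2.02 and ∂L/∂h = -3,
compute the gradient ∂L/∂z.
∂L/∂z = -0.3102

σ(2.02) = 0.8829
σ'(2.02) = σ(2.02)(1 - σ(2.02)) = 0.8829 × 0.1171 = 0.1034
∂L/∂z = ∂L/∂h · σ'(z) = -3 × 0.1034 = -0.3102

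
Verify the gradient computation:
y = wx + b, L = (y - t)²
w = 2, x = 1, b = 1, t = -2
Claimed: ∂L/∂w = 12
Incorrect

y = (2)(1) + 1 = 3
∂L/∂y = 2(y - t) = 2(3 - -2) = 10
∂y/∂w = x = 1
∂L/∂w = 10 × 1 = 10

Claimed value: 12
Incorrect: The correct gradient is 10.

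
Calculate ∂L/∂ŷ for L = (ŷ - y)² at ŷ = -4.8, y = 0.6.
∂L/∂ŷ = -10.8

∂L/∂ŷ = 2(ŷ - y) = 2(-4.8 - 0.6) = 2(-5.4) = -10.8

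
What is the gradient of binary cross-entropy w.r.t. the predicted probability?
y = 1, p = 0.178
∂L/∂p = -5.618

∂L/∂p = -y/p + (1-y)/(1-p) = -1/0.178 + 0 = -5.618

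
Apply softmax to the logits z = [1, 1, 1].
p = [0.3333, 0.3333, 0.3333]

exp(z) = [2.718, 2.718, 2.718]
Sum = 8.155
p = [0.3333, 0.3333, 0.3333]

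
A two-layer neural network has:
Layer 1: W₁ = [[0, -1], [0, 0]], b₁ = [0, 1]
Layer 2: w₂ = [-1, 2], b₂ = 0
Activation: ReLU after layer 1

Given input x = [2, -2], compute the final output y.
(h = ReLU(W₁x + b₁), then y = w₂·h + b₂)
y = 0

Layer 1 pre-activation: z₁ = [2, 1]
After ReLU: h = [2, 1]
Layer 2 output: y = -1×2 + 2×1 + 0 = 0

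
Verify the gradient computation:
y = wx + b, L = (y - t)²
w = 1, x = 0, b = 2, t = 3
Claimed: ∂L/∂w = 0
Correct

y = (1)(0) + 2 = 2
∂L/∂y = 2(y - t) = 2(2 - 3) = -2
∂y/∂w = x = 0
∂L/∂w = -2 × 0 = 0

Claimed value: 0
Correct: The correct gradient is 0.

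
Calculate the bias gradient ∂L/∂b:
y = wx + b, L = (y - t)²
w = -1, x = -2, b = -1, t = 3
∂L/∂b = -4

y = wx + b = (-1)(-2) + -1 = 1
∂L/∂y = 2(y - t) = 2(1 - 3) = -4
∂y/∂b = 1
∂L/∂b = ∂L/∂y · ∂y/∂b = -4 × 1 = -4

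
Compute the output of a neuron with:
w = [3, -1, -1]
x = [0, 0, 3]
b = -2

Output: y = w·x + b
y = -5

y = (3)(0) + (-1)(0) + (-1)(3) + -2 = -5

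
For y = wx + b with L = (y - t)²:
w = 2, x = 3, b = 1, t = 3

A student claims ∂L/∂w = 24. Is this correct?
Correct

y = (2)(3) + 1 = 7
∂L/∂y = 2(y - t) = 2(7 - 3) = 8
∂y/∂w = x = 3
∂L/∂w = 8 × 3 = 24

Claimed value: 24
Correct: The correct gradient is 24.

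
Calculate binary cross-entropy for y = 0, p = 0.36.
L = 0.4463

L = -0·log(0.36) - 1·log(0.64) = -log(0.64) = 0.4463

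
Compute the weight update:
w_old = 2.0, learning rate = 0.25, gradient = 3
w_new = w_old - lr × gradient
w_new = 1.25

w_new = w - η·∂L/∂w = 2.0 - 0.25×(3) = 2.0 - (0.75) = 1.25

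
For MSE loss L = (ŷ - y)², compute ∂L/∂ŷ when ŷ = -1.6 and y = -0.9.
∂L/∂ŷ = -1.4

∂L/∂ŷ = 2(ŷ - y) = 2(-1.6 - -0.9) = 2(-0.7) = -1.4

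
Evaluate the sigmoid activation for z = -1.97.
0.1224

sigmoid(-1.97) = 1/(1 + e^(1.97)) = 1/(1 + 7.171) = 0.1224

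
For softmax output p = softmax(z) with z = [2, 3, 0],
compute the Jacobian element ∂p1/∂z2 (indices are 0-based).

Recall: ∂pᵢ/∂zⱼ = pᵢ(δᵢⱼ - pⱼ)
∂p1/∂z2 = -0.02477

p = softmax(z) = [0.2595, 0.7054, 0.03512]
p1 = 0.7054, p2 = 0.03512

∂p1/∂z2 = -p1 × p2 = -0.7054 × 0.03512 = -0.02477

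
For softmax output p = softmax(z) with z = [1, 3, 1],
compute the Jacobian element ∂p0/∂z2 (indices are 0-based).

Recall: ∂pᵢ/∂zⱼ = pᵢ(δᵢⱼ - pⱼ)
∂p0/∂z2 = -0.01134

p = softmax(z) = [0.1065, 0.787, 0.1065]
p0 = 0.1065, p2 = 0.1065

∂p0/∂z2 = -p0 × p2 = -0.1065 × 0.1065 = -0.01134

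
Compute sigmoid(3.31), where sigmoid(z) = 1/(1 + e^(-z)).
0.9648

sigmoid(3.31) = 1/(1 + e^(-3.31)) = 1/(1 + 0.03652) = 0.9648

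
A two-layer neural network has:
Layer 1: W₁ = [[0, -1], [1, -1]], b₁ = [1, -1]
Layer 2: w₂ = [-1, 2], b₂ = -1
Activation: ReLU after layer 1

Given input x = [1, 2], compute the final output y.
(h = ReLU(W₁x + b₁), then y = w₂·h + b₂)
y = -1

Layer 1 pre-activation: z₁ = [-1, -2]
After ReLU: h = [0, 0]
Layer 2 output: y = -1×0 + 2×0 + -1 = -1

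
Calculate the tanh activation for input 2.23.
0.9771

tanh(2.23) = (e^(2.23) - e^(-2.23))/(e^(2.23) + e^(-2.23)) = 0.9771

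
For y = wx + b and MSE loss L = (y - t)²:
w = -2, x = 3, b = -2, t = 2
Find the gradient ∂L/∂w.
∂L/∂w = -60

y = wx + b = (-2)(3) + -2 = -8
∂L/∂y = 2(y - t) = 2(-8 - 2) = -20
∂y/∂w = x = 3
∂L/∂w = ∂L/∂y · ∂y/∂w = -20 × 3 = -60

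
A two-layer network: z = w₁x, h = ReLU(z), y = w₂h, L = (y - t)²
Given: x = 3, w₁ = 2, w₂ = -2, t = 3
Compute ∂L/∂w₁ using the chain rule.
∂L/∂w₁ = 180

Forward pass:
z = w₁x = 2×3 = 6
h = ReLU(6) = 6
y = w₂h = -2×6 = -12

Backward pass:
∂L/∂y = 2(y - t) = 2(-12 - 3) = -30
∂y/∂h = w₂ = -2
∂h/∂z = 1 (ReLU derivative)
∂z/∂w₁ = x = 3

∂L/∂w₁ = -30 × -2 × 1 × 3 = 180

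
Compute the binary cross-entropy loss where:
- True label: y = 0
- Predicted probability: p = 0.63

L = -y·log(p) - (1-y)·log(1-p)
L = 0.9943

L = -0·log(0.63) - 1·log(0.37) = -log(0.37) = 0.9943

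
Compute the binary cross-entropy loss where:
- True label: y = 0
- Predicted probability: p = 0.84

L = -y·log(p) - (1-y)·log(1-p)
L = 1.833

L = -0·log(0.84) - 1·log(0.16) = -log(0.16) = 1.833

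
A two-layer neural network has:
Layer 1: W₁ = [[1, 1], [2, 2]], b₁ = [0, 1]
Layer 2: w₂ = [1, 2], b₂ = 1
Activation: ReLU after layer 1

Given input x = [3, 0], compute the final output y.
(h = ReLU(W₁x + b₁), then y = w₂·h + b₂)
y = 18

Layer 1 pre-activation: z₁ = [3, 7]
After ReLU: h = [3, 7]
Layer 2 output: y = 1×3 + 2×7 + 1 = 18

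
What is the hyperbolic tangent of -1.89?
-0.9554

tanh(-1.89) = (e^(-1.89) - e^(1.89))/(e^(-1.89) + e^(1.89)) = -0.9554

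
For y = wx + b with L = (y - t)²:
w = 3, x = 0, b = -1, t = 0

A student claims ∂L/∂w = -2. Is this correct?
Incorrect

y = (3)(0) + -1 = -1
∂L/∂y = 2(y - t) = 2(-1 - 0) = -2
∂y/∂w = x = 0
∂L/∂w = -2 × 0 = 0

Claimed value: -2
Incorrect: The correct gradient is 0.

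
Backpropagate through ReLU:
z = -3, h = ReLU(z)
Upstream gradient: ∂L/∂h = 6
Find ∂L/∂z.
∂L/∂z = 0

h = ReLU(-3) = 0
Since z < 0: ∂h/∂z = 0
∂L/∂z = ∂L/∂h · ∂h/∂z = 6 × 0 = 0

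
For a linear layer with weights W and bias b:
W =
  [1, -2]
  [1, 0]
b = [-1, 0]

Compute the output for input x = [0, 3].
y = [-7, 0]

Wx = [1×0 + -2×3, 1×0 + 0×3]
   = [-6, 0]
y = Wx + b = [-6 + -1, 0 + 0] = [-7, 0]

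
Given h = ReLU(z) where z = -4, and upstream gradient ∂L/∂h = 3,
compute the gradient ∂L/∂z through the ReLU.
∂L/∂z = 0

h = ReLU(-4) = 0
Since z < 0: ∂h/∂z = 0
∂L/∂z = ∂L/∂h · ∂h/∂z = 3 × 0 = 0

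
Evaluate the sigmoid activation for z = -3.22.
0.03842

sigmoid(-3.22) = 1/(1 + e^(3.22)) = 1/(1 + 25.03) = 0.03842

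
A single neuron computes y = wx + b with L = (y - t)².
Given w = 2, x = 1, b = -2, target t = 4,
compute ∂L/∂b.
∂L/∂b = -8

y = wx + b = (2)(1) + -2 = 0
∂L/∂y = 2(y - t) = 2(0 - 4) = -8
∂y/∂b = 1
∂L/∂b = ∂L/∂y · ∂y/∂b = -8 × 1 = -8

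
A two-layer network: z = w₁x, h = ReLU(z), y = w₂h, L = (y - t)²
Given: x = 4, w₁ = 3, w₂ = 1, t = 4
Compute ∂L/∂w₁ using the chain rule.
∂L/∂w₁ = 64

Forward pass:
z = w₁x = 3×4 = 12
h = ReLU(12) = 12
y = w₂h = 1×12 = 12

Backward pass:
∂L/∂y = 2(y - t) = 2(12 - 4) = 16
∂y/∂h = w₂ = 1
∂h/∂z = 1 (ReLU derivative)
∂z/∂w₁ = x = 4

∂L/∂w₁ = 16 × 1 × 1 × 4 = 64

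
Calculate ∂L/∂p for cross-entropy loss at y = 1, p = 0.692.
∂L/∂p = -1.445

∂L/∂p = -y/p + (1-y)/(1-p) = -1/0.692 + 0 = -1.445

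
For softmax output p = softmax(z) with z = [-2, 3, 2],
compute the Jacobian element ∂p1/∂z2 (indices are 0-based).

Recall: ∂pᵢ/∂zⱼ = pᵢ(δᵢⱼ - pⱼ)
∂p1/∂z2 = -0.1947

p = softmax(z) = [0.004902, 0.7275, 0.2676]
p1 = 0.7275, p2 = 0.2676

∂p1/∂z2 = -p1 × p2 = -0.7275 × 0.2676 = -0.1947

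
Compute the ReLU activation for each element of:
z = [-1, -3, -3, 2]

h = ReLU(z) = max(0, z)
h = [0, 0, 0, 2]

ReLU applied element-wise: max(0,-1)=0, max(0,-3)=0, max(0,-3)=0, max(0,2)=2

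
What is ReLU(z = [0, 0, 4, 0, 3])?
h = [0, 0, 4, 0, 3]

ReLU applied element-wise: max(0,0)=0, max(0,0)=0, max(0,4)=4, max(0,0)=0, max(0,3)=3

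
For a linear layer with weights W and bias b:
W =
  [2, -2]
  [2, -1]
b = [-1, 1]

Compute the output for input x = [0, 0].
y = [-1, 1]

Wx = [2×0 + -2×0, 2×0 + -1×0]
   = [0, 0]
y = Wx + b = [0 + -1, 0 + 1] = [-1, 1]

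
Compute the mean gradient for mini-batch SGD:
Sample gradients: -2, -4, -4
Average gradient = -3.333

Average = (1/3)(-2 + -4 + -4) = -10/3 = -3.333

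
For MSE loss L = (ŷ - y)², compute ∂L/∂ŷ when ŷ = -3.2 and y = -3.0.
∂L/∂ŷ = -0.4

∂L/∂ŷ = 2(ŷ - y) = 2(-3.2 - -3.0) = 2(-0.2) = -0.4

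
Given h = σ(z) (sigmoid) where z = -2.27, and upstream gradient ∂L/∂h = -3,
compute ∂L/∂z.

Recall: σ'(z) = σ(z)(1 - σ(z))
∂L/∂z = -0.2546

σ(-2.27) = 0.09364
σ'(-2.27) = σ(-2.27)(1 - σ(-2.27)) = 0.09364 × 0.9064 = 0.08487
∂L/∂z = ∂L/∂h · σ'(z) = -3 × 0.08487 = -0.2546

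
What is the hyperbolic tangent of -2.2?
-0.9757

tanh(-2.2) = (e^(-2.2) - e^(2.2))/(e^(-2.2) + e^(2.2)) = -0.9757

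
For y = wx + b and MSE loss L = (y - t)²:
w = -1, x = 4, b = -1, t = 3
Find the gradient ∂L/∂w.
∂L/∂w = -64

y = wx + b = (-1)(4) + -1 = -5
∂L/∂y = 2(y - t) = 2(-5 - 3) = -16
∂y/∂w = x = 4
∂L/∂w = ∂L/∂y · ∂y/∂w = -16 × 4 = -64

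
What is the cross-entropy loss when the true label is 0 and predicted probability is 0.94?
L = 2.813

L = -0·log(0.94) - 1·log(0.06) = -log(0.06) = 2.813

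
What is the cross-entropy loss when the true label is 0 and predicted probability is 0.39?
L = 0.4943

L = -0·log(0.39) - 1·log(0.61) = -log(0.61) = 0.4943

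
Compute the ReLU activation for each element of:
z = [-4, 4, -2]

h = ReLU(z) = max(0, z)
h = [0, 4, 0]

ReLU applied element-wise: max(0,-4)=0, max(0,4)=4, max(0,-2)=0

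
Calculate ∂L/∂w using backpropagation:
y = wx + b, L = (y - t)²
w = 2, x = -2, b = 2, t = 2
∂L/∂w = 16

y = wx + b = (2)(-2) + 2 = -2
∂L/∂y = 2(y - t) = 2(-2 - 2) = -8
∂y/∂w = x = -2
∂L/∂w = ∂L/∂y · ∂y/∂w = -8 × -2 = 16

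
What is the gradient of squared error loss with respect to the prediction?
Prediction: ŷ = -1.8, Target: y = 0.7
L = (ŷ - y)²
∂L/∂ŷ = -5.0

∂L/∂ŷ = 2(ŷ - y) = 2(-1.8 - 0.7) = 2(-2.5) = -5.0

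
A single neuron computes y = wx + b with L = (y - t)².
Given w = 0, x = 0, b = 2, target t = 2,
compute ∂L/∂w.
∂L/∂w = 0

y = wx + b = (0)(0) + 2 = 2
∂L/∂y = 2(y - t) = 2(2 - 2) = 0
∂y/∂w = x = 0
∂L/∂w = ∂L/∂y · ∂y/∂w = 0 × 0 = 0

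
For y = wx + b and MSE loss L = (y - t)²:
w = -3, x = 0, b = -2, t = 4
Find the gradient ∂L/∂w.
∂L/∂w = 0

y = wx + b = (-3)(0) + -2 = -2
∂L/∂y = 2(y - t) = 2(-2 - 4) = -12
∂y/∂w = x = 0
∂L/∂w = ∂L/∂y · ∂y/∂w = -12 × 0 = 0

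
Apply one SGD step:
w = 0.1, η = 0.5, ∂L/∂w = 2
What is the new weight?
w_new = -0.9

w_new = w - η·∂L/∂w = 0.1 - 0.5×(2) = 0.1 - (1) = -0.9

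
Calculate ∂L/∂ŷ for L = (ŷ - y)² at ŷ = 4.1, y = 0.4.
∂L/∂ŷ = 7.4

∂L/∂ŷ = 2(ŷ - y) = 2(4.1 - 0.4) = 2(3.7) = 7.4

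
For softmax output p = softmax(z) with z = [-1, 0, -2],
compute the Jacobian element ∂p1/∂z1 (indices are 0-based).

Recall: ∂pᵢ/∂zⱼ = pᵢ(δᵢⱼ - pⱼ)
∂p1/∂z1 = 0.2227

p = softmax(z) = [0.2447, 0.6652, 0.09003]
p1 = 0.6652

∂p1/∂z1 = p1(1 - p1) = 0.6652 × (1 - 0.6652) = 0.2227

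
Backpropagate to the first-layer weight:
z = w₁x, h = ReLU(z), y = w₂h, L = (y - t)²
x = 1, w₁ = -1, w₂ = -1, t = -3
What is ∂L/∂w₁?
∂L/∂w₁ = 0

Forward pass:
z = w₁x = -1×1 = -1
h = ReLU(-1) = 0
y = w₂h = -1×0 = 0

Backward pass:
∂L/∂y = 2(y - t) = 2(0 - -3) = 6
∂y/∂h = w₂ = -1
∂h/∂z = 0 (ReLU derivative)
∂z/∂w₁ = x = 1

∂L/∂w₁ = 6 × -1 × 0 × 1 = 0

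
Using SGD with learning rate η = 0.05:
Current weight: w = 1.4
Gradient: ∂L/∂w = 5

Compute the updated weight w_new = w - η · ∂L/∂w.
w_new = 1.15

w_new = w - η·∂L/∂w = 1.4 - 0.05×(5) = 1.4 - (0.25) = 1.15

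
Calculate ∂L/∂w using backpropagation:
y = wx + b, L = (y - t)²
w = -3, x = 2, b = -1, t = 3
∂L/∂w = -40

y = wx + b = (-3)(2) + -1 = -7
∂L/∂y = 2(y - t) = 2(-7 - 3) = -20
∂y/∂w = x = 2
∂L/∂w = ∂L/∂y · ∂y/∂w = -20 × 2 = -40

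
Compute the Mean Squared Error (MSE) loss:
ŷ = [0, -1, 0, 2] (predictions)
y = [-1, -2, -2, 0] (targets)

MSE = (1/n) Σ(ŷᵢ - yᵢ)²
MSE = 2.5

MSE = (1/4)((0--1)² + (-1--2)² + (0--2)² + (2-0)²) = (1/4)(1 + 1 + 4 + 4) = 2.5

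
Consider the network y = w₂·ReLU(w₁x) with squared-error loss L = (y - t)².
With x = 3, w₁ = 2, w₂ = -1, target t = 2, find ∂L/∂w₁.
∂L/∂w₁ = 48

Forward pass:
z = w₁x = 2×3 = 6
h = ReLU(6) = 6
y = w₂h = -1×6 = -6

Backward pass:
∂L/∂y = 2(y - t) = 2(-6 - 2) = -16
∂y/∂h = w₂ = -1
∂h/∂z = 1 (ReLU derivative)
∂z/∂w₁ = x = 3

∂L/∂w₁ = -16 × -1 × 1 × 3 = 48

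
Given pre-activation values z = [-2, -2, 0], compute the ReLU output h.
h = [0, 0, 0]

ReLU applied element-wise: max(0,-2)=0, max(0,-2)=0, max(0,0)=0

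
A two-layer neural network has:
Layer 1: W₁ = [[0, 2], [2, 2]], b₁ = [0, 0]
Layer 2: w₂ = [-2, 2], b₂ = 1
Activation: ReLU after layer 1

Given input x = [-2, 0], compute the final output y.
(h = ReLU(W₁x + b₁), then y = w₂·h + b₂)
y = 1

Layer 1 pre-activation: z₁ = [0, -4]
After ReLU: h = [0, 0]
Layer 2 output: y = -2×0 + 2×0 + 1 = 1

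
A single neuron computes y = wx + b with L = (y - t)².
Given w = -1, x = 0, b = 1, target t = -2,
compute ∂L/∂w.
∂L/∂w = 0

y = wx + b = (-1)(0) + 1 = 1
∂L/∂y = 2(y - t) = 2(1 - -2) = 6
∂y/∂w = x = 0
∂L/∂w = ∂L/∂y · ∂y/∂w = 6 × 0 = 0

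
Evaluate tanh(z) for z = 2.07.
0.9687

tanh(2.07) = (e^(2.07) - e^(-2.07))/(e^(2.07) + e^(-2.07)) = 0.9687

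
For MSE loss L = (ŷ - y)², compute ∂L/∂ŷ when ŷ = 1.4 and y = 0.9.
∂L/∂ŷ = 1.0

∂L/∂ŷ = 2(ŷ - y) = 2(1.4 - 0.9) = 2(0.5) = 1.0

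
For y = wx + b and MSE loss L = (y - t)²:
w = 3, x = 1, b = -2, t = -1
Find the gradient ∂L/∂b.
∂L/∂b = 4

y = wx + b = (3)(1) + -2 = 1
∂L/∂y = 2(y - t) = 2(1 - -1) = 4
∂y/∂b = 1
∂L/∂b = ∂L/∂y · ∂y/∂b = 4 × 1 = 4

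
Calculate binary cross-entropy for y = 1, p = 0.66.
L = 0.4155

L = -1·log(0.66) - 0·log(0.34) = -log(0.66) = 0.4155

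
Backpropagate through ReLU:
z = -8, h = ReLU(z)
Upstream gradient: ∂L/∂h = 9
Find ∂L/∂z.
∂L/∂z = 0

h = ReLU(-8) = 0
Since z < 0: ∂h/∂z = 0
∂L/∂z = ∂L/∂h · ∂h/∂z = 9 × 0 = 0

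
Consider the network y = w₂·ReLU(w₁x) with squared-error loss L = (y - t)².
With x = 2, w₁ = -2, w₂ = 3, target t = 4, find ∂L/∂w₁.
∂L/∂w₁ = 0

Forward pass:
z = w₁x = -2×2 = -4
h = ReLU(-4) = 0
y = w₂h = 3×0 = 0

Backward pass:
∂L/∂y = 2(y - t) = 2(0 - 4) = -8
∂y/∂h = w₂ = 3
∂h/∂z = 0 (ReLU derivative)
∂z/∂w₁ = x = 2

∂L/∂w₁ = -8 × 3 × 0 × 2 = 0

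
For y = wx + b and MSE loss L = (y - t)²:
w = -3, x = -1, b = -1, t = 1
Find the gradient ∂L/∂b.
∂L/∂b = 2

y = wx + b = (-3)(-1) + -1 = 2
∂L/∂y = 2(y - t) = 2(2 - 1) = 2
∂y/∂b = 1
∂L/∂b = ∂L/∂y · ∂y/∂b = 2 × 1 = 2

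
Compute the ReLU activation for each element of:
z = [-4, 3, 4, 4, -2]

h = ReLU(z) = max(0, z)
h = [0, 3, 4, 4, 0]

ReLU applied element-wise: max(0,-4)=0, max(0,3)=3, max(0,4)=4, max(0,4)=4, max(0,-2)=0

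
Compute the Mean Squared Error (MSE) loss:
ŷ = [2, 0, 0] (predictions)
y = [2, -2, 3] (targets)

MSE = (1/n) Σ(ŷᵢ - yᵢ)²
MSE = 4.333

MSE = (1/3)((2-2)² + (0--2)² + (0-3)²) = (1/3)(0 + 4 + 9) = 4.333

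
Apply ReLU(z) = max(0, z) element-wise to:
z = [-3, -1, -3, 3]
h = [0, 0, 0, 3]

ReLU applied element-wise: max(0,-3)=0, max(0,-1)=0, max(0,-3)=0, max(0,3)=3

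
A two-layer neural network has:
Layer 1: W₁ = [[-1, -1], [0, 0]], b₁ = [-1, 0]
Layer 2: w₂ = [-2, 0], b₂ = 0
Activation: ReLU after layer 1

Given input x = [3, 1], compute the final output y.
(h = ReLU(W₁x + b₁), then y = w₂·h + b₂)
y = 0

Layer 1 pre-activation: z₁ = [-5, 0]
After ReLU: h = [0, 0]
Layer 2 output: y = -2×0 + 0×0 + 0 = 0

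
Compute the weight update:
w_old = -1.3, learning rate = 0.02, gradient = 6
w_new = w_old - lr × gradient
w_new = -1.42

w_new = w - η·∂L/∂w = -1.3 - 0.02×(6) = -1.3 - (0.12) = -1.42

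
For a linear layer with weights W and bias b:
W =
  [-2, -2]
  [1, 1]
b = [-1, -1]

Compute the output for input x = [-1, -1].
y = [3, -3]

Wx = [-2×-1 + -2×-1, 1×-1 + 1×-1]
   = [4, -2]
y = Wx + b = [4 + -1, -2 + -1] = [3, -3]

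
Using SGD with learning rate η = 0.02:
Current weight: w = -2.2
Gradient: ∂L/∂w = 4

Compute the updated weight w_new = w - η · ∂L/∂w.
w_new = -2.28

w_new = w - η·∂L/∂w = -2.2 - 0.02×(4) = -2.2 - (0.08) = -2.28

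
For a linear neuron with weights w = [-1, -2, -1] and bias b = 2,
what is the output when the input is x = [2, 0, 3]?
y = -3

y = (-1)(2) + (-2)(0) + (-1)(3) + 2 = -3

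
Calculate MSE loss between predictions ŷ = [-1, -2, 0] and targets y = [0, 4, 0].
MSE = 12.33

MSE = (1/3)((-1-0)² + (-2-4)² + (0-0)²) = (1/3)(1 + 36 + 0) = 12.33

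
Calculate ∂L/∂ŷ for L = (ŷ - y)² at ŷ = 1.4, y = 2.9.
∂L/∂ŷ = -3.0

∂L/∂ŷ = 2(ŷ - y) = 2(1.4 - 2.9) = 2(-1.5) = -3.0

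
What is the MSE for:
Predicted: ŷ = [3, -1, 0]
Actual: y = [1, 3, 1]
MSE = 7

MSE = (1/3)((3-1)² + (-1-3)² + (0-1)²) = (1/3)(4 + 16 + 1) = 7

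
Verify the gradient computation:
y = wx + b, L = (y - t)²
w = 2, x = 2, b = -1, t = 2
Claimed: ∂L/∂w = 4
Correct

y = (2)(2) + -1 = 3
∂L/∂y = 2(y - t) = 2(3 - 2) = 2
∂y/∂w = x = 2
∂L/∂w = 2 × 2 = 4

Claimed value: 4
Correct: The correct gradient is 4.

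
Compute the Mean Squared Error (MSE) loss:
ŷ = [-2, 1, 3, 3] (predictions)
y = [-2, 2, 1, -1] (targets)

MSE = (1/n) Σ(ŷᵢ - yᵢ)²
MSE = 5.25

MSE = (1/4)((-2--2)² + (1-2)² + (3-1)² + (3--1)²) = (1/4)(0 + 1 + 4 + 16) = 5.25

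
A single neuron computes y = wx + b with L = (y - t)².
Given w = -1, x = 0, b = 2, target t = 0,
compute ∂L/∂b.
∂L/∂b = 4

y = wx + b = (-1)(0) + 2 = 2
∂L/∂y = 2(y - t) = 2(2 - 0) = 4
∂y/∂b = 1
∂L/∂b = ∂L/∂y · ∂y/∂b = 4 × 1 = 4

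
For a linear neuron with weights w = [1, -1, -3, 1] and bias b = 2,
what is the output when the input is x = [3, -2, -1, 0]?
y = 10

y = (1)(3) + (-1)(-2) + (-3)(-1) + (1)(0) + 2 = 10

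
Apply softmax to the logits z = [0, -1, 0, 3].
p = [0.0445, 0.0164, 0.0445, 0.8945]

exp(z) = [1, 0.3679, 1, 20.09]
Sum = 22.45
p = [0.0445, 0.0164, 0.0445, 0.8945]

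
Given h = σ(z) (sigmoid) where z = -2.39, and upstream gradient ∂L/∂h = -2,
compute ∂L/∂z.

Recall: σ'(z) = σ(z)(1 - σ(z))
∂L/∂z = -0.1538

σ(-2.39) = 0.08394
σ'(-2.39) = σ(-2.39)(1 - σ(-2.39)) = 0.08394 × 0.9161 = 0.07689
∂L/∂z = ∂L/∂h · σ'(z) = -2 × 0.07689 = -0.1538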